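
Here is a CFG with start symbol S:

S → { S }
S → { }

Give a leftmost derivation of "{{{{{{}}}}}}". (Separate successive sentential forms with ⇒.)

S ⇒ {S} ⇒ {{S}} ⇒ {{{S}}} ⇒ {{{{S}}}} ⇒ {{{{{S}}}}} ⇒ {{{{{{}}}}}}

S ⇒ {S}   [S → { S }]
{S} ⇒ {{S}}   [S → { S }]
{{S}} ⇒ {{{S}}}   [S → { S }]
{{{S}}} ⇒ {{{{S}}}}   [S → { S }]
{{{{S}}}} ⇒ {{{{{S}}}}}   [S → { S }]
{{{{{S}}}}} ⇒ {{{{{{}}}}}}   [S → { }]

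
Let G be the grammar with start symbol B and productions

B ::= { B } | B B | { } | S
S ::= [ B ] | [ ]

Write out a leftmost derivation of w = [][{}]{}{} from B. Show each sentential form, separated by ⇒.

B ⇒ BB ⇒ BBB ⇒ SBB ⇒ []BB ⇒ []SB ⇒ [][B]B ⇒ [][{}]B ⇒ [][{}]BB ⇒ [][{}]{}B ⇒ [][{}]{}{}

B ⇒ BB   [B ::= B B]
BB ⇒ BBB   [B ::= B B]
BBB ⇒ SBB   [B ::= S]
SBB ⇒ []BB   [S ::= [ ]]
[]BB ⇒ []SB   [B ::= S]
[]SB ⇒ [][B]B   [S ::= [ B ]]
[][B]B ⇒ [][{}]B   [B ::= { }]
[][{}]B ⇒ [][{}]BB   [B ::= B B]
[][{}]BB ⇒ [][{}]{}B   [B ::= { }]
[][{}]{}B ⇒ [][{}]{}{}   [B ::= { }]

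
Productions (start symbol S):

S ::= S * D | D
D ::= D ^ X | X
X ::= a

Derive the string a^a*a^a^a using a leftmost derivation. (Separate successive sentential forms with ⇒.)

S ⇒ S*D ⇒ D*D ⇒ D^X*D ⇒ X^X*D ⇒ a^X*D ⇒ a^a*D ⇒ a^a*D^X ⇒ a^a*D^X^X ⇒ a^a*X^X^X ⇒ a^a*a^X^X ⇒ a^a*a^a^X ⇒ a^a*a^a^a

S ⇒ S*D   [S ::= S * D]
S*D ⇒ D*D   [S ::= D]
D*D ⇒ D^X*D   [D ::= D ^ X]
D^X*D ⇒ X^X*D   [D ::= X]
X^X*D ⇒ a^X*D   [X ::= a]
a^X*D ⇒ a^a*D   [X ::= a]
a^a*D ⇒ a^a*D^X   [D ::= D ^ X]
a^a*D^X ⇒ a^a*D^X^X   [D ::= D ^ X]
a^a*D^X^X ⇒ a^a*X^X^X   [D ::= X]
a^a*X^X^X ⇒ a^a*a^X^X   [X ::= a]
a^a*a^X^X ⇒ a^a*a^a^X   [X ::= a]
a^a*a^a^X ⇒ a^a*a^a^a   [X ::= a]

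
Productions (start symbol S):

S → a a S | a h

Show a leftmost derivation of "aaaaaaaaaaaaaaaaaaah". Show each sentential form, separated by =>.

S => aaS => aaaaS => aaaaaaS => aaaaaaaaS => aaaaaaaaaaS => aaaaaaaaaaaaS => aaaaaaaaaaaaaaS => aaaaaaaaaaaaaaaaS => aaaaaaaaaaaaaaaaaaS => aaaaaaaaaaaaaaaaaaah

S => aaS   [S → a a S]
aaS => aaaaS   [S → a a S]
aaaaS => aaaaaaS   [S → a a S]
aaaaaaS => aaaaaaaaS   [S → a a S]
aaaaaaaaS => aaaaaaaaaaS   [S → a a S]
aaaaaaaaaaS => aaaaaaaaaaaaS   [S → a a S]
aaaaaaaaaaaaS => aaaaaaaaaaaaaaS   [S → a a S]
aaaaaaaaaaaaaaS => aaaaaaaaaaaaaaaaS   [S → a a S]
aaaaaaaaaaaaaaaaS => aaaaaaaaaaaaaaaaaaS   [S → a a S]
aaaaaaaaaaaaaaaaaaS => aaaaaaaaaaaaaaaaaaah   [S → a h]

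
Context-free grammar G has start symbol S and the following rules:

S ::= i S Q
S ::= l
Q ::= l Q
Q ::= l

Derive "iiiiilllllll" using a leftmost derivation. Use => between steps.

S => iSQ => iiSQQ => iiiSQQQ => iiiiSQQQQ => iiiiiSQQQQQ => iiiiilQQQQQ => iiiiillQQQQQ => iiiiilllQQQQ => iiiiillllQQQ => iiiiilllllQQ => iiiiillllllQ => iiiiilllllll

S => iSQ   [S ::= i S Q]
iSQ => iiSQQ   [S ::= i S Q]
iiSQQ => iiiSQQQ   [S ::= i S Q]
iiiSQQQ => iiiiSQQQQ   [S ::= i S Q]
iiiiSQQQQ => iiiiiSQQQQQ   [S ::= i S Q]
iiiiiSQQQQQ => iiiiilQQQQQ   [S ::= l]
iiiiilQQQQQ => iiiiillQQQQQ   [Q ::= l Q]
iiiiillQQQQQ => iiiiilllQQQQ   [Q ::= l]
iiiiilllQQQQ => iiiiillllQQQ   [Q ::= l]
iiiiillllQQQ => iiiiilllllQQ   [Q ::= l]
iiiiilllllQQ => iiiiillllllQ   [Q ::= l]
iiiiillllllQ => iiiiilllllll   [Q ::= l]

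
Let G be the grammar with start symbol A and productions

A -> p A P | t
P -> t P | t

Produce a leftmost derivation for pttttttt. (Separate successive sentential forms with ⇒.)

A ⇒ pAP ⇒ ptP ⇒ pttP ⇒ ptttP ⇒ pttttP ⇒ ptttttP ⇒ pttttttP ⇒ pttttttt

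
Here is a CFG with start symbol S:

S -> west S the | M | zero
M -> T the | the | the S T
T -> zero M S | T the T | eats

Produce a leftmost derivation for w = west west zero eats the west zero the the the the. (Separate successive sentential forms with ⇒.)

S ⇒ west S the   [S -> west S the]
west S the ⇒ west west S the the   [S -> west S the]
west west S the the ⇒ west west M the the   [S -> M]
west west M the the ⇒ west west T the the the   [M -> T the]
west west T the the the ⇒ west west zero M S the the the   [T -> zero M S]
west west zero M S the the the ⇒ west west zero T the S the the the   [M -> T the]
west west zero T the S the the the ⇒ west west zero eats the S the the the   [T -> eats]
west west zero eats the S the the the ⇒ west west zero eats the west S the the the the   [S -> west S the]
west west zero eats the west S the the the the ⇒ west west zero eats the west zero the the the the   [S -> zero]

S ⇒ west S the ⇒ west west S the the ⇒ west west M the the ⇒ west west T the the the ⇒ west west zero M S the the the ⇒ west west zero T the S the the the ⇒ west west zero eats the S the the the ⇒ west west zero eats the west S the the the the ⇒ west west zero eats the west zero the the the the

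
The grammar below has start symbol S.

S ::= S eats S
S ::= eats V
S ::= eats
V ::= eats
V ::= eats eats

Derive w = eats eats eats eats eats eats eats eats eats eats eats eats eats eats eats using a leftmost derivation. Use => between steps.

S => S eats S => S eats S eats S => S eats S eats S eats S => eats V eats S eats S eats S => eats eats eats S eats S eats S => eats eats eats eats V eats S eats S => eats eats eats eats eats eats eats S eats S => eats eats eats eats eats eats eats S eats S eats S => eats eats eats eats eats eats eats eats V eats S eats S => eats eats eats eats eats eats eats eats eats eats S eats S => eats eats eats eats eats eats eats eats eats eats S eats S eats S => eats eats eats eats eats eats eats eats eats eats eats eats S eats S => eats eats eats eats eats eats eats eats eats eats eats eats eats eats S => eats eats eats eats eats eats eats eats eats eats eats eats eats eats eats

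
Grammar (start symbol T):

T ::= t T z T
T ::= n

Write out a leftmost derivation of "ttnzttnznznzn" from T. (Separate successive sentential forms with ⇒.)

T ⇒ tTzT ⇒ ttTzTzT ⇒ ttnzTzT ⇒ ttnztTzTzT ⇒ ttnzttTzTzTzT ⇒ ttnzttnzTzTzT ⇒ ttnzttnznzTzT ⇒ ttnzttnznznzT ⇒ ttnzttnznznzn

T ⇒ tTzT   [T ::= t T z T]
tTzT ⇒ ttTzTzT   [T ::= t T z T]
ttTzTzT ⇒ ttnzTzT   [T ::= n]
ttnzTzT ⇒ ttnztTzTzT   [T ::= t T z T]
ttnztTzTzT ⇒ ttnzttTzTzTzT   [T ::= t T z T]
ttnzttTzTzTzT ⇒ ttnzttnzTzTzT   [T ::= n]
ttnzttnzTzTzT ⇒ ttnzttnznzTzT   [T ::= n]
ttnzttnznzTzT ⇒ ttnzttnznznzT   [T ::= n]
ttnzttnznznzT ⇒ ttnzttnznznzn   [T ::= n]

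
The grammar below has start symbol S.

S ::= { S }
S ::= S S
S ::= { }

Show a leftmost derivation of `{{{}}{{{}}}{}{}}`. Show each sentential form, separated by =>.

S => {S}   [S ::= { S }]
{S} => {SS}   [S ::= S S]
{SS} => {SSS}   [S ::= S S]
{SSS} => {{S}SS}   [S ::= { S }]
{{S}SS} => {{{}}SS}   [S ::= { }]
{{{}}SS} => {{{}}{S}S}   [S ::= { S }]
{{{}}{S}S} => {{{}}{{S}}S}   [S ::= { S }]
{{{}}{{S}}S} => {{{}}{{{}}}S}   [S ::= { }]
{{{}}{{{}}}S} => {{{}}{{{}}}SS}   [S ::= S S]
{{{}}{{{}}}SS} => {{{}}{{{}}}{}S}   [S ::= { }]
{{{}}{{{}}}{}S} => {{{}}{{{}}}{}{}}   [S ::= { }]

S => {S} => {SS} => {SSS} => {{S}SS} => {{{}}SS} => {{{}}{S}S} => {{{}}{{S}}S} => {{{}}{{{}}}S} => {{{}}{{{}}}SS} => {{{}}{{{}}}{}S} => {{{}}{{{}}}{}{}}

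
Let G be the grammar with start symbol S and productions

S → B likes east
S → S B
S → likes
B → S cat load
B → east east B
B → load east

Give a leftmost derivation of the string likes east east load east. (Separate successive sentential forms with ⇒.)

S ⇒ S B ⇒ likes B ⇒ likes east east B ⇒ likes east east load east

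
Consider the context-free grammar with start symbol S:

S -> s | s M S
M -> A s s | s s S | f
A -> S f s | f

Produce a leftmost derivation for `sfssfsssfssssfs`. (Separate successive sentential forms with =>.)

S => sMS   [S -> s M S]
sMS => sfS   [M -> f]
sfS => sfsMS   [S -> s M S]
sfsMS => sfsAssS   [M -> A s s]
sfsAssS => sfsSfsssS   [A -> S f s]
sfsSfsssS => sfssMSfsssS   [S -> s M S]
sfssMSfsssS => sfssAssSfsssS   [M -> A s s]
sfssAssSfsssS => sfssfssSfsssS   [A -> f]
sfssfssSfsssS => sfssfsssfsssS   [S -> s]
sfssfsssfsssS => sfssfsssfssssMS   [S -> s M S]
sfssfsssfssssMS => sfssfsssfssssfS   [M -> f]
sfssfsssfssssfS => sfssfsssfssssfs   [S -> s]

S=>sMS=>sfS=>sfsMS=>sfsAssS=>sfsSfsssS=>sfssMSfsssS=>sfssAssSfsssS=>sfssfssSfsssS=>sfssfsssfsssS=>sfssfsssfssssMS=>sfssfsssfssssfS=>sfssfsssfssssfs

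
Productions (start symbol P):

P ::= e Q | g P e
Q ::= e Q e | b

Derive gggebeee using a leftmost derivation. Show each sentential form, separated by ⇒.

P ⇒ gPe   [P ::= g P e]
gPe ⇒ ggPee   [P ::= g P e]
ggPee ⇒ gggPeee   [P ::= g P e]
gggPeee ⇒ gggeQeee   [P ::= e Q]
gggeQeee ⇒ gggebeee   [Q ::= b]

P ⇒ gPe ⇒ ggPee ⇒ gggPeee ⇒ gggeQeee ⇒ gggebeee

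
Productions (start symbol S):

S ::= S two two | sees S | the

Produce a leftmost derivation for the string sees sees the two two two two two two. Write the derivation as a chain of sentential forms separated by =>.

S => sees S   [S ::= sees S]
sees S => sees S two two   [S ::= S two two]
sees S two two => sees sees S two two   [S ::= sees S]
sees sees S two two => sees sees S two two two two   [S ::= S two two]
sees sees S two two two two => sees sees S two two two two two two   [S ::= S two two]
sees sees S two two two two two two => sees sees the two two two two two two   [S ::= the]

S => sees S => sees S two two => sees sees S two two => sees sees S two two two two => sees sees S two two two two two two => sees sees the two two two two two two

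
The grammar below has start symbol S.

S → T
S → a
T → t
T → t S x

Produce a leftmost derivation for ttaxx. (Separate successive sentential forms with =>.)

S=>T=>tSx=>tTx=>ttSxx=>ttaxx

S => T   [S → T]
T => tSx   [T → t S x]
tSx => tTx   [S → T]
tTx => ttSxx   [T → t S x]
ttSxx => ttaxx   [S → a]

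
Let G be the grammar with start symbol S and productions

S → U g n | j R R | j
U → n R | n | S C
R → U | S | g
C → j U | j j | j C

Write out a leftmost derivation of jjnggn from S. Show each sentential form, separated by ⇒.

S ⇒ jRR ⇒ jSR ⇒ jjR ⇒ jjS ⇒ jjUgn ⇒ jjnRgn ⇒ jjnggn

S ⇒ jRR   [S → j R R]
jRR ⇒ jSR   [R → S]
jSR ⇒ jjR   [S → j]
jjR ⇒ jjS   [R → S]
jjS ⇒ jjUgn   [S → U g n]
jjUgn ⇒ jjnRgn   [U → n R]
jjnRgn ⇒ jjnggn   [R → g]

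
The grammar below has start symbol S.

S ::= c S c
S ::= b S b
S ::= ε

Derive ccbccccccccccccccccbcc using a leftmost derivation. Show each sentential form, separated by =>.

S=>cSc=>ccScc=>ccbSbcc=>ccbcScbcc=>ccbccSccbcc=>ccbcccScccbcc=>ccbccccSccccbcc=>ccbcccccScccccbcc=>ccbccccccSccccccbcc=>ccbcccccccScccccccbcc=>ccbccccccccSccccccccbcc=>ccbccccccccccccccccbcc

S => cSc   [S ::= c S c]
cSc => ccScc   [S ::= c S c]
ccScc => ccbSbcc   [S ::= b S b]
ccbSbcc => ccbcScbcc   [S ::= c S c]
ccbcScbcc => ccbccSccbcc   [S ::= c S c]
ccbccSccbcc => ccbcccScccbcc   [S ::= c S c]
ccbcccScccbcc => ccbccccSccccbcc   [S ::= c S c]
ccbccccSccccbcc => ccbcccccScccccbcc   [S ::= c S c]
ccbcccccScccccbcc => ccbccccccSccccccbcc   [S ::= c S c]
ccbccccccSccccccbcc => ccbcccccccScccccccbcc   [S ::= c S c]
ccbcccccccScccccccbcc => ccbccccccccSccccccccbcc   [S ::= c S c]
ccbccccccccSccccccccbcc => ccbccccccccccccccccbcc   [S ::= ε]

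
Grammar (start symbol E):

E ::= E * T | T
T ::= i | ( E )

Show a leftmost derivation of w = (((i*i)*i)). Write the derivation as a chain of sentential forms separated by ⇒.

E⇒T⇒(E)⇒(T)⇒((E))⇒((E*T))⇒((T*T))⇒(((E)*T))⇒(((E*T)*T))⇒(((T*T)*T))⇒(((i*T)*T))⇒(((i*i)*T))⇒(((i*i)*i))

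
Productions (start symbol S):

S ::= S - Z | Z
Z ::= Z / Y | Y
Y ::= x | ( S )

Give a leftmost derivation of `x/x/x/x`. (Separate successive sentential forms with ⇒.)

S ⇒ Z ⇒ Z/Y ⇒ Z/Y/Y ⇒ Z/Y/Y/Y ⇒ Y/Y/Y/Y ⇒ x/Y/Y/Y ⇒ x/x/Y/Y ⇒ x/x/x/Y ⇒ x/x/x/x

S ⇒ Z   [S ::= Z]
Z ⇒ Z/Y   [Z ::= Z / Y]
Z/Y ⇒ Z/Y/Y   [Z ::= Z / Y]
Z/Y/Y ⇒ Z/Y/Y/Y   [Z ::= Z / Y]
Z/Y/Y/Y ⇒ Y/Y/Y/Y   [Z ::= Y]
Y/Y/Y/Y ⇒ x/Y/Y/Y   [Y ::= x]
x/Y/Y/Y ⇒ x/x/Y/Y   [Y ::= x]
x/x/Y/Y ⇒ x/x/x/Y   [Y ::= x]
x/x/x/Y ⇒ x/x/x/x   [Y ::= x]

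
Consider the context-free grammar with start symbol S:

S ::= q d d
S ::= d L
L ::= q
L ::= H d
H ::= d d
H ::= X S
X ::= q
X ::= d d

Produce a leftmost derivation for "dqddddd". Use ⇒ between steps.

S ⇒ dL ⇒ dHd ⇒ dXSd ⇒ dqSd ⇒ dqdLd ⇒ dqdHdd ⇒ dqddddd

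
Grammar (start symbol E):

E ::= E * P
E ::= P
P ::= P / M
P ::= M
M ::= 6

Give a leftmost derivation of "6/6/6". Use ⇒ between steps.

E ⇒ P   [E ::= P]
P ⇒ P/M   [P ::= P / M]
P/M ⇒ P/M/M   [P ::= P / M]
P/M/M ⇒ M/M/M   [P ::= M]
M/M/M ⇒ 6/M/M   [M ::= 6]
6/M/M ⇒ 6/6/M   [M ::= 6]
6/6/M ⇒ 6/6/6   [M ::= 6]

E⇒P⇒P/M⇒P/M/M⇒M/M/M⇒6/M/M⇒6/6/M⇒6/6/6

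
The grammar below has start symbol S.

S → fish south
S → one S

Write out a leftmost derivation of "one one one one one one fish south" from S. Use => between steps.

S => one S => one one S => one one one S => one one one one S => one one one one one S => one one one one one one S => one one one one one one fish south

S => one S   [S → one S]
one S => one one S   [S → one S]
one one S => one one one S   [S → one S]
one one one S => one one one one S   [S → one S]
one one one one S => one one one one one S   [S → one S]
one one one one one S => one one one one one one S   [S → one S]
one one one one one one S => one one one one one one fish south   [S → fish south]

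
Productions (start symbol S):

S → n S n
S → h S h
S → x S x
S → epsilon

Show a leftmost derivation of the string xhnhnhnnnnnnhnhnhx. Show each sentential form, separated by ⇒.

S ⇒ xSx   [S → x S x]
xSx ⇒ xhShx   [S → h S h]
xhShx ⇒ xhnSnhx   [S → n S n]
xhnSnhx ⇒ xhnhShnhx   [S → h S h]
xhnhShnhx ⇒ xhnhnSnhnhx   [S → n S n]
xhnhnSnhnhx ⇒ xhnhnhShnhnhx   [S → h S h]
xhnhnhShnhnhx ⇒ xhnhnhnSnhnhnhx   [S → n S n]
xhnhnhnSnhnhnhx ⇒ xhnhnhnnSnnhnhnhx   [S → n S n]
xhnhnhnnSnnhnhnhx ⇒ xhnhnhnnnSnnnhnhnhx   [S → n S n]
xhnhnhnnnSnnnhnhnhx ⇒ xhnhnhnnnnnnhnhnhx   [S → epsilon]

S⇒xSx⇒xhShx⇒xhnSnhx⇒xhnhShnhx⇒xhnhnSnhnhx⇒xhnhnhShnhnhx⇒xhnhnhnSnhnhnhx⇒xhnhnhnnSnnhnhnhx⇒xhnhnhnnnSnnnhnhnhx⇒xhnhnhnnnnnnhnhnhx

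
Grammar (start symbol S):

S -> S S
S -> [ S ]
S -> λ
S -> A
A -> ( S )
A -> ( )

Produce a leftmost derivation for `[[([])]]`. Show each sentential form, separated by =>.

S => SS => [S]S => [[S]]S => [[A]]S => [[(S)]]S => [[(SS)]]S => [[(SSS)]]S => [[([S]SS)]]S => [[([]SS)]]S => [[([]S)]]S => [[([])]]S => [[([])]]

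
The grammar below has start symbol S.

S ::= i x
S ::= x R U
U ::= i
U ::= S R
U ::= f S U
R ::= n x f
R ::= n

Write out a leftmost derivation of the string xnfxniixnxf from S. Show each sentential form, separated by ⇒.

S⇒xRU⇒xnU⇒xnfSU⇒xnfxRUU⇒xnfxnUU⇒xnfxniU⇒xnfxniSR⇒xnfxniixR⇒xnfxniixnxf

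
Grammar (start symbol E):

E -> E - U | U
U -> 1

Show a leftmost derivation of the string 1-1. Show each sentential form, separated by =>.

E => E-U => U-U => 1-U => 1-1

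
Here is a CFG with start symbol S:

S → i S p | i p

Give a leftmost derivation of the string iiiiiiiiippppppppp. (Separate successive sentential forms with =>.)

S => iSp   [S → i S p]
iSp => iiSpp   [S → i S p]
iiSpp => iiiSppp   [S → i S p]
iiiSppp => iiiiSpppp   [S → i S p]
iiiiSpppp => iiiiiSppppp   [S → i S p]
iiiiiSppppp => iiiiiiSpppppp   [S → i S p]
iiiiiiSpppppp => iiiiiiiSppppppp   [S → i S p]
iiiiiiiSppppppp => iiiiiiiiSpppppppp   [S → i S p]
iiiiiiiiSpppppppp => iiiiiiiiippppppppp   [S → i p]

S => iSp => iiSpp => iiiSppp => iiiiSpppp => iiiiiSppppp => iiiiiiSpppppp => iiiiiiiSppppppp => iiiiiiiiSpppppppp => iiiiiiiiippppppppp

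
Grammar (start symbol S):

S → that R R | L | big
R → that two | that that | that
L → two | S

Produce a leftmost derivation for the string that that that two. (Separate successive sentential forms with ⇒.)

S ⇒ that R R   [S → that R R]
that R R ⇒ that that R   [R → that]
that that R ⇒ that that that two   [R → that two]

S ⇒ that R R ⇒ that that R ⇒ that that that two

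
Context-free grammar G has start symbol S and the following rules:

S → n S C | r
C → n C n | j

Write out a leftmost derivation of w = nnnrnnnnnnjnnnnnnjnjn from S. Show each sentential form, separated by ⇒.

S ⇒ nSC   [S → n S C]
nSC ⇒ nnSCC   [S → n S C]
nnSCC ⇒ nnnSCCC   [S → n S C]
nnnSCCC ⇒ nnnrCCC   [S → r]
nnnrCCC ⇒ nnnrnCnCC   [C → n C n]
nnnrnCnCC ⇒ nnnrnnCnnCC   [C → n C n]
nnnrnnCnnCC ⇒ nnnrnnnCnnnCC   [C → n C n]
nnnrnnnCnnnCC ⇒ nnnrnnnnCnnnnCC   [C → n C n]
nnnrnnnnCnnnnCC ⇒ nnnrnnnnnCnnnnnCC   [C → n C n]
nnnrnnnnnCnnnnnCC ⇒ nnnrnnnnnnCnnnnnnCC   [C → n C n]
nnnrnnnnnnCnnnnnnCC ⇒ nnnrnnnnnnjnnnnnnCC   [C → j]
nnnrnnnnnnjnnnnnnCC ⇒ nnnrnnnnnnjnnnnnnjC   [C → j]
nnnrnnnnnnjnnnnnnjC ⇒ nnnrnnnnnnjnnnnnnjnCn   [C → n C n]
nnnrnnnnnnjnnnnnnjnCn ⇒ nnnrnnnnnnjnnnnnnjnjn   [C → j]

S⇒nSC⇒nnSCC⇒nnnSCCC⇒nnnrCCC⇒nnnrnCnCC⇒nnnrnnCnnCC⇒nnnrnnnCnnnCC⇒nnnrnnnnCnnnnCC⇒nnnrnnnnnCnnnnnCC⇒nnnrnnnnnnCnnnnnnCC⇒nnnrnnnnnnjnnnnnnCC⇒nnnrnnnnnnjnnnnnnjC⇒nnnrnnnnnnjnnnnnnjnCn⇒nnnrnnnnnnjnnnnnnjnjn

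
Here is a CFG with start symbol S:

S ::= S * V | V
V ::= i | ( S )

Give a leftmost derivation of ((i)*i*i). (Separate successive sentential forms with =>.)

S => V => (S) => (S*V) => (S*V*V) => (V*V*V) => ((S)*V*V) => ((V)*V*V) => ((i)*V*V) => ((i)*i*V) => ((i)*i*i)

S => V   [S ::= V]
V => (S)   [V ::= ( S )]
(S) => (S*V)   [S ::= S * V]
(S*V) => (S*V*V)   [S ::= S * V]
(S*V*V) => (V*V*V)   [S ::= V]
(V*V*V) => ((S)*V*V)   [V ::= ( S )]
((S)*V*V) => ((V)*V*V)   [S ::= V]
((V)*V*V) => ((i)*V*V)   [V ::= i]
((i)*V*V) => ((i)*i*V)   [V ::= i]
((i)*i*V) => ((i)*i*i)   [V ::= i]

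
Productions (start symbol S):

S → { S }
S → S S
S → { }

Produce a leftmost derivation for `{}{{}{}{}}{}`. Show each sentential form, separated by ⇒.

S⇒SS⇒{}S⇒{}SS⇒{}{S}S⇒{}{SS}S⇒{}{SSS}S⇒{}{{}SS}S⇒{}{{}{}S}S⇒{}{{}{}{}}S⇒{}{{}{}{}}{}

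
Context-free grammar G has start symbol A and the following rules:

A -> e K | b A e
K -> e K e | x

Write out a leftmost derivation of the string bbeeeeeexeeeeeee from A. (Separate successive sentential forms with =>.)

A => bAe => bbAee => bbeKee => bbeeKeee => bbeeeKeeee => bbeeeeKeeeee => bbeeeeeKeeeeee => bbeeeeeeKeeeeeee => bbeeeeeexeeeeeee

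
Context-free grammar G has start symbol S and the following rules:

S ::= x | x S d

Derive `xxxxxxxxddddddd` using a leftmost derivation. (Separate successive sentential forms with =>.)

S => xSd   [S ::= x S d]
xSd => xxSdd   [S ::= x S d]
xxSdd => xxxSddd   [S ::= x S d]
xxxSddd => xxxxSdddd   [S ::= x S d]
xxxxSdddd => xxxxxSddddd   [S ::= x S d]
xxxxxSddddd => xxxxxxSdddddd   [S ::= x S d]
xxxxxxSdddddd => xxxxxxxSddddddd   [S ::= x S d]
xxxxxxxSddddddd => xxxxxxxxddddddd   [S ::= x]

S => xSd => xxSdd => xxxSddd => xxxxSdddd => xxxxxSddddd => xxxxxxSdddddd => xxxxxxxSddddddd => xxxxxxxxddddddd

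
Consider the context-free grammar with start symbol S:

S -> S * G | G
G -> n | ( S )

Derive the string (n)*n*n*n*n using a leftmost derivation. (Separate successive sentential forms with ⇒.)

S ⇒ S*G   [S -> S * G]
S*G ⇒ S*G*G   [S -> S * G]
S*G*G ⇒ S*G*G*G   [S -> S * G]
S*G*G*G ⇒ S*G*G*G*G   [S -> S * G]
S*G*G*G*G ⇒ G*G*G*G*G   [S -> G]
G*G*G*G*G ⇒ (S)*G*G*G*G   [G -> ( S )]
(S)*G*G*G*G ⇒ (G)*G*G*G*G   [S -> G]
(G)*G*G*G*G ⇒ (n)*G*G*G*G   [G -> n]
(n)*G*G*G*G ⇒ (n)*n*G*G*G   [G -> n]
(n)*n*G*G*G ⇒ (n)*n*n*G*G   [G -> n]
(n)*n*n*G*G ⇒ (n)*n*n*n*G   [G -> n]
(n)*n*n*n*G ⇒ (n)*n*n*n*n   [G -> n]

S⇒S*G⇒S*G*G⇒S*G*G*G⇒S*G*G*G*G⇒G*G*G*G*G⇒(S)*G*G*G*G⇒(G)*G*G*G*G⇒(n)*G*G*G*G⇒(n)*n*G*G*G⇒(n)*n*n*G*G⇒(n)*n*n*n*G⇒(n)*n*n*n*n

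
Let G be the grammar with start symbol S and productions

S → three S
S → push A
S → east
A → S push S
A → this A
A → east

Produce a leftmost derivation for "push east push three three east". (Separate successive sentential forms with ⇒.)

S ⇒ push A ⇒ push S push S ⇒ push east push S ⇒ push east push three S ⇒ push east push three three S ⇒ push east push three three east

S ⇒ push A   [S → push A]
push A ⇒ push S push S   [A → S push S]
push S push S ⇒ push east push S   [S → east]
push east push S ⇒ push east push three S   [S → three S]
push east push three S ⇒ push east push three three S   [S → three S]
push east push three three S ⇒ push east push three three east   [S → east]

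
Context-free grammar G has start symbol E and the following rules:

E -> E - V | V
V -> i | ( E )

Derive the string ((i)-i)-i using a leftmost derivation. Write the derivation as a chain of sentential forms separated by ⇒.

E⇒E-V⇒V-V⇒(E)-V⇒(E-V)-V⇒(V-V)-V⇒((E)-V)-V⇒((V)-V)-V⇒((i)-V)-V⇒((i)-i)-V⇒((i)-i)-i

E ⇒ E-V   [E -> E - V]
E-V ⇒ V-V   [E -> V]
V-V ⇒ (E)-V   [V -> ( E )]
(E)-V ⇒ (E-V)-V   [E -> E - V]
(E-V)-V ⇒ (V-V)-V   [E -> V]
(V-V)-V ⇒ ((E)-V)-V   [V -> ( E )]
((E)-V)-V ⇒ ((V)-V)-V   [E -> V]
((V)-V)-V ⇒ ((i)-V)-V   [V -> i]
((i)-V)-V ⇒ ((i)-i)-V   [V -> i]
((i)-i)-V ⇒ ((i)-i)-i   [V -> i]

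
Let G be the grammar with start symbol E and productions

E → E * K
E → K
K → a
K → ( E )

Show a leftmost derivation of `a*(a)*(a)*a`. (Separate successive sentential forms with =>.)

E => E*K => E*K*K => E*K*K*K => K*K*K*K => a*K*K*K => a*(E)*K*K => a*(K)*K*K => a*(a)*K*K => a*(a)*(E)*K => a*(a)*(K)*K => a*(a)*(a)*K => a*(a)*(a)*a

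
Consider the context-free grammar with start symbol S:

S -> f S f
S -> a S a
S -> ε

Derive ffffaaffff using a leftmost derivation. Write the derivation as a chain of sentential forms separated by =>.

S => fSf   [S -> f S f]
fSf => ffSff   [S -> f S f]
ffSff => fffSfff   [S -> f S f]
fffSfff => ffffSffff   [S -> f S f]
ffffSffff => ffffaSaffff   [S -> a S a]
ffffaSaffff => ffffaaffff   [S -> ε]

S => fSf => ffSff => fffSfff => ffffSffff => ffffaSaffff => ffffaaffff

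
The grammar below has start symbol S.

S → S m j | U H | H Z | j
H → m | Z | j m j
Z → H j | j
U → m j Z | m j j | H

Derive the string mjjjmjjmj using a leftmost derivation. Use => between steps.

S => Smj => HZmj => ZZmj => HjZmj => ZjZmj => HjjZmj => mjjZmj => mjjHjmj => mjjjmjjmj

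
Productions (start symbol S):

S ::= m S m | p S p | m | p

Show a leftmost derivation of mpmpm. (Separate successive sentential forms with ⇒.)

S ⇒ mSm   [S ::= m S m]
mSm ⇒ mpSpm   [S ::= p S p]
mpSpm ⇒ mpmpm   [S ::= m]

S⇒mSm⇒mpSpm⇒mpmpm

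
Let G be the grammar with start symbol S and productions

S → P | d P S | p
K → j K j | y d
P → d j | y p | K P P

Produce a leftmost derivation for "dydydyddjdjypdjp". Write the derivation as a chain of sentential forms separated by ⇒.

S ⇒ dPS ⇒ dKPPS ⇒ dydPPS ⇒ dydKPPPS ⇒ dydydPPPS ⇒ dydydKPPPPS ⇒ dydydydPPPPS ⇒ dydydyddjPPPS ⇒ dydydyddjdjPPS ⇒ dydydyddjdjypPS ⇒ dydydyddjdjypdjS ⇒ dydydyddjdjypdjp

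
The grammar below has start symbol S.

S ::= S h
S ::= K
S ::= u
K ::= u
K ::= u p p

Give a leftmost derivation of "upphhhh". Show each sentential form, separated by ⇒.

S⇒Sh⇒Shh⇒Shhh⇒Shhhh⇒Khhhh⇒upphhhh

S ⇒ Sh   [S ::= S h]
Sh ⇒ Shh   [S ::= S h]
Shh ⇒ Shhh   [S ::= S h]
Shhh ⇒ Shhhh   [S ::= S h]
Shhhh ⇒ Khhhh   [S ::= K]
Khhhh ⇒ upphhhh   [K ::= u p p]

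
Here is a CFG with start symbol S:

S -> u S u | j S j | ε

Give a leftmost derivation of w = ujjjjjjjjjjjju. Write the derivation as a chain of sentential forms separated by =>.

S => uSu => ujSju => ujjSjju => ujjjSjjju => ujjjjSjjjju => ujjjjjSjjjjju => ujjjjjjSjjjjjju => ujjjjjjjjjjjju

S => uSu   [S -> u S u]
uSu => ujSju   [S -> j S j]
ujSju => ujjSjju   [S -> j S j]
ujjSjju => ujjjSjjju   [S -> j S j]
ujjjSjjju => ujjjjSjjjju   [S -> j S j]
ujjjjSjjjju => ujjjjjSjjjjju   [S -> j S j]
ujjjjjSjjjjju => ujjjjjjSjjjjjju   [S -> j S j]
ujjjjjjSjjjjjju => ujjjjjjjjjjjju   [S -> ε]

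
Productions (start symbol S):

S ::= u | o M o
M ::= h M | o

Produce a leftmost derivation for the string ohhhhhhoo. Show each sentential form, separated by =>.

S => oMo   [S ::= o M o]
oMo => ohMo   [M ::= h M]
ohMo => ohhMo   [M ::= h M]
ohhMo => ohhhMo   [M ::= h M]
ohhhMo => ohhhhMo   [M ::= h M]
ohhhhMo => ohhhhhMo   [M ::= h M]
ohhhhhMo => ohhhhhhMo   [M ::= h M]
ohhhhhhMo => ohhhhhhoo   [M ::= o]

S => oMo => ohMo => ohhMo => ohhhMo => ohhhhMo => ohhhhhMo => ohhhhhhMo => ohhhhhhoo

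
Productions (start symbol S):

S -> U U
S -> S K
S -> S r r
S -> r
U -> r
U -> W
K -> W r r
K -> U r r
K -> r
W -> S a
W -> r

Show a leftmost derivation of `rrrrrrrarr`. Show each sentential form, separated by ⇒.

S ⇒ SK ⇒ rK ⇒ rWrr ⇒ rSarr ⇒ rSKarr ⇒ rSKKarr ⇒ rSKKKarr ⇒ rrKKKarr ⇒ rrrKKarr ⇒ rrrUrrKarr ⇒ rrrrrrKarr ⇒ rrrrrrrarr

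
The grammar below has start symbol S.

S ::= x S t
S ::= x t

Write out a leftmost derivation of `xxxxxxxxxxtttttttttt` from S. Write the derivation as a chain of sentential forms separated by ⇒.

S ⇒ xSt ⇒ xxStt ⇒ xxxSttt ⇒ xxxxStttt ⇒ xxxxxSttttt ⇒ xxxxxxStttttt ⇒ xxxxxxxSttttttt ⇒ xxxxxxxxStttttttt ⇒ xxxxxxxxxSttttttttt ⇒ xxxxxxxxxxtttttttttt

S ⇒ xSt   [S ::= x S t]
xSt ⇒ xxStt   [S ::= x S t]
xxStt ⇒ xxxSttt   [S ::= x S t]
xxxSttt ⇒ xxxxStttt   [S ::= x S t]
xxxxStttt ⇒ xxxxxSttttt   [S ::= x S t]
xxxxxSttttt ⇒ xxxxxxStttttt   [S ::= x S t]
xxxxxxStttttt ⇒ xxxxxxxSttttttt   [S ::= x S t]
xxxxxxxSttttttt ⇒ xxxxxxxxStttttttt   [S ::= x S t]
xxxxxxxxStttttttt ⇒ xxxxxxxxxSttttttttt   [S ::= x S t]
xxxxxxxxxSttttttttt ⇒ xxxxxxxxxxtttttttttt   [S ::= x t]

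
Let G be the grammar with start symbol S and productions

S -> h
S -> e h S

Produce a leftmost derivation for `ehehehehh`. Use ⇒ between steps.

S⇒ehS⇒ehehS⇒ehehehS⇒ehehehehS⇒ehehehehh

S ⇒ ehS   [S -> e h S]
ehS ⇒ ehehS   [S -> e h S]
ehehS ⇒ ehehehS   [S -> e h S]
ehehehS ⇒ ehehehehS   [S -> e h S]
ehehehehS ⇒ ehehehehh   [S -> h]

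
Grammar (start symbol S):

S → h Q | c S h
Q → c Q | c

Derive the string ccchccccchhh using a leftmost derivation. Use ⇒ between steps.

S⇒cSh⇒ccShh⇒cccShhh⇒ccchQhhh⇒ccchcQhhh⇒ccchccQhhh⇒ccchcccQhhh⇒ccchccccQhhh⇒ccchccccchhh

S ⇒ cSh   [S → c S h]
cSh ⇒ ccShh   [S → c S h]
ccShh ⇒ cccShhh   [S → c S h]
cccShhh ⇒ ccchQhhh   [S → h Q]
ccchQhhh ⇒ ccchcQhhh   [Q → c Q]
ccchcQhhh ⇒ ccchccQhhh   [Q → c Q]
ccchccQhhh ⇒ ccchcccQhhh   [Q → c Q]
ccchcccQhhh ⇒ ccchccccQhhh   [Q → c Q]
ccchccccQhhh ⇒ ccchccccchhh   [Q → c]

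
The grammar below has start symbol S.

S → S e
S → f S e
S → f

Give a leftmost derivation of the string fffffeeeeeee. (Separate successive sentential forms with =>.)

S => Se => fSee => ffSeee => fffSeeee => ffffSeeeee => ffffSeeeeee => ffffSeeeeeee => fffffeeeeeee

S => Se   [S → S e]
Se => fSee   [S → f S e]
fSee => ffSeee   [S → f S e]
ffSeee => fffSeeee   [S → f S e]
fffSeeee => ffffSeeeee   [S → f S e]
ffffSeeeee => ffffSeeeeee   [S → S e]
ffffSeeeeee => ffffSeeeeeee   [S → S e]
ffffSeeeeeee => fffffeeeeeee   [S → f]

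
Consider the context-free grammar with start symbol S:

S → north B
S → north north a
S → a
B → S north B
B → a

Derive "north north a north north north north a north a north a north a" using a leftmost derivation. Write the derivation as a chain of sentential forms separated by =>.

S => north B   [S → north B]
north B => north S north B   [B → S north B]
north S north B => north north B north B   [S → north B]
north north B north B => north north S north B north B   [B → S north B]
north north S north B north B => north north a north B north B   [S → a]
north north a north B north B => north north a north S north B north B   [B → S north B]
north north a north S north B north B => north north a north north B north B north B   [S → north B]
north north a north north B north B north B => north north a north north S north B north B north B   [B → S north B]
north north a north north S north B north B north B => north north a north north north north a north B north B north B   [S → north north a]
north north a north north north north a north B north B north B => north north a north north north north a north a north B north B   [B → a]
north north a north north north north a north a north B north B => north north a north north north north a north a north a north B   [B → a]
north north a north north north north a north a north a north B => north north a north north north north a north a north a north a   [B → a]

S => north B => north S north B => north north B north B => north north S north B north B => north north a north B north B => north north a north S north B north B => north north a north north B north B north B => north north a north north S north B north B north B => north north a north north north north a north B north B north B => north north a north north north north a north a north B north B => north north a north north north north a north a north a north B => north north a north north north north a north a north a north a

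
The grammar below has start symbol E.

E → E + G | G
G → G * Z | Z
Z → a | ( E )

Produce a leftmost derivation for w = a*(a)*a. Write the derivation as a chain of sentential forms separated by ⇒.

E ⇒ G   [E → G]
G ⇒ G*Z   [G → G * Z]
G*Z ⇒ G*Z*Z   [G → G * Z]
G*Z*Z ⇒ Z*Z*Z   [G → Z]
Z*Z*Z ⇒ a*Z*Z   [Z → a]
a*Z*Z ⇒ a*(E)*Z   [Z → ( E )]
a*(E)*Z ⇒ a*(G)*Z   [E → G]
a*(G)*Z ⇒ a*(Z)*Z   [G → Z]
a*(Z)*Z ⇒ a*(a)*Z   [Z → a]
a*(a)*Z ⇒ a*(a)*a   [Z → a]

E⇒G⇒G*Z⇒G*Z*Z⇒Z*Z*Z⇒a*Z*Z⇒a*(E)*Z⇒a*(G)*Z⇒a*(Z)*Z⇒a*(a)*Z⇒a*(a)*a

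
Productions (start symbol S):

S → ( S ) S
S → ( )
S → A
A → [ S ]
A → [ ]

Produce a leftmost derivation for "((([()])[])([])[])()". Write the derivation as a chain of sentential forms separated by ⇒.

S ⇒ (S)S   [S → ( S ) S]
(S)S ⇒ ((S)S)S   [S → ( S ) S]
((S)S)S ⇒ (((S)S)S)S   [S → ( S ) S]
(((S)S)S)S ⇒ (((A)S)S)S   [S → A]
(((A)S)S)S ⇒ ((([S])S)S)S   [A → [ S ]]
((([S])S)S)S ⇒ ((([()])S)S)S   [S → ( )]
((([()])S)S)S ⇒ ((([()])A)S)S   [S → A]
((([()])A)S)S ⇒ ((([()])[])S)S   [A → [ ]]
((([()])[])S)S ⇒ ((([()])[])(S)S)S   [S → ( S ) S]
((([()])[])(S)S)S ⇒ ((([()])[])(A)S)S   [S → A]
((([()])[])(A)S)S ⇒ ((([()])[])([])S)S   [A → [ ]]
((([()])[])([])S)S ⇒ ((([()])[])([])A)S   [S → A]
((([()])[])([])A)S ⇒ ((([()])[])([])[])S   [A → [ ]]
((([()])[])([])[])S ⇒ ((([()])[])([])[])()   [S → ( )]

S⇒(S)S⇒((S)S)S⇒(((S)S)S)S⇒(((A)S)S)S⇒((([S])S)S)S⇒((([()])S)S)S⇒((([()])A)S)S⇒((([()])[])S)S⇒((([()])[])(S)S)S⇒((([()])[])(A)S)S⇒((([()])[])([])S)S⇒((([()])[])([])A)S⇒((([()])[])([])[])S⇒((([()])[])([])[])()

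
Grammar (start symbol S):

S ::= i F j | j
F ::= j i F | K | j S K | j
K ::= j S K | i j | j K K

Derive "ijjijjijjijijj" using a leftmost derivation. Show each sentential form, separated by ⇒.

S ⇒ iFj ⇒ iKj ⇒ ijKKj ⇒ ijjSKKj ⇒ ijjiFjKKj ⇒ ijjijSKjKKj ⇒ ijjijjKjKKj ⇒ ijjijjijjKKj ⇒ ijjijjijjijKj ⇒ ijjijjijjijijj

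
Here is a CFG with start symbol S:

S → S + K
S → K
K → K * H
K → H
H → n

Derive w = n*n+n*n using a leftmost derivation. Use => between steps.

S => S+K   [S → S + K]
S+K => K+K   [S → K]
K+K => K*H+K   [K → K * H]
K*H+K => H*H+K   [K → H]
H*H+K => n*H+K   [H → n]
n*H+K => n*n+K   [H → n]
n*n+K => n*n+K*H   [K → K * H]
n*n+K*H => n*n+H*H   [K → H]
n*n+H*H => n*n+n*H   [H → n]
n*n+n*H => n*n+n*n   [H → n]

S => S+K => K+K => K*H+K => H*H+K => n*H+K => n*n+K => n*n+K*H => n*n+H*H => n*n+n*H => n*n+n*n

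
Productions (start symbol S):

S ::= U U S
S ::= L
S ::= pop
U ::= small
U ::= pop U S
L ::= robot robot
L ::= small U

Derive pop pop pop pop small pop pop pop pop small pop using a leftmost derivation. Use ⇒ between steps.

S ⇒ U U S ⇒ pop U S U S ⇒ pop pop U S S U S ⇒ pop pop pop U S S S U S ⇒ pop pop pop pop U S S S S U S ⇒ pop pop pop pop small S S S S U S ⇒ pop pop pop pop small pop S S S U S ⇒ pop pop pop pop small pop pop S S U S ⇒ pop pop pop pop small pop pop pop S U S ⇒ pop pop pop pop small pop pop pop pop U S ⇒ pop pop pop pop small pop pop pop pop small S ⇒ pop pop pop pop small pop pop pop pop small pop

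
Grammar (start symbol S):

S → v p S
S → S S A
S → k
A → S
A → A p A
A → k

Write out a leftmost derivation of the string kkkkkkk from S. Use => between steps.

S=>SSA=>SSASA=>SSASASA=>kSASASA=>kkASASA=>kkkSASA=>kkkkASA=>kkkkkSA=>kkkkkkA=>kkkkkkk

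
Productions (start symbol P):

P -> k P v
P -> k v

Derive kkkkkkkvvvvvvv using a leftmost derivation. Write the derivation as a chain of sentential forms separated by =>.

P => kPv   [P -> k P v]
kPv => kkPvv   [P -> k P v]
kkPvv => kkkPvvv   [P -> k P v]
kkkPvvv => kkkkPvvvv   [P -> k P v]
kkkkPvvvv => kkkkkPvvvvv   [P -> k P v]
kkkkkPvvvvv => kkkkkkPvvvvvv   [P -> k P v]
kkkkkkPvvvvvv => kkkkkkkvvvvvvv   [P -> k v]

P=>kPv=>kkPvv=>kkkPvvv=>kkkkPvvvv=>kkkkkPvvvvv=>kkkkkkPvvvvvv=>kkkkkkkvvvvvvv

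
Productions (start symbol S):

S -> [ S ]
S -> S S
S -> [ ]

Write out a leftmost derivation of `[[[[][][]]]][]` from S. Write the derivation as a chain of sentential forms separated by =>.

S => SS   [S -> S S]
SS => [S]S   [S -> [ S ]]
[S]S => [[S]]S   [S -> [ S ]]
[[S]]S => [[[S]]]S   [S -> [ S ]]
[[[S]]]S => [[[SS]]]S   [S -> S S]
[[[SS]]]S => [[[[]S]]]S   [S -> [ ]]
[[[[]S]]]S => [[[[]SS]]]S   [S -> S S]
[[[[]SS]]]S => [[[[][]S]]]S   [S -> [ ]]
[[[[][]S]]]S => [[[[][][]]]]S   [S -> [ ]]
[[[[][][]]]]S => [[[[][][]]]][]   [S -> [ ]]

S=>SS=>[S]S=>[[S]]S=>[[[S]]]S=>[[[SS]]]S=>[[[[]S]]]S=>[[[[]SS]]]S=>[[[[][]S]]]S=>[[[[][][]]]]S=>[[[[][][]]]][]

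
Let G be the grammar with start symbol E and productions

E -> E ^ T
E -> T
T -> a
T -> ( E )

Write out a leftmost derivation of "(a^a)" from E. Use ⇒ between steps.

E ⇒ T   [E -> T]
T ⇒ (E)   [T -> ( E )]
(E) ⇒ (E^T)   [E -> E ^ T]
(E^T) ⇒ (T^T)   [E -> T]
(T^T) ⇒ (a^T)   [T -> a]
(a^T) ⇒ (a^a)   [T -> a]

E ⇒ T ⇒ (E) ⇒ (E^T) ⇒ (T^T) ⇒ (a^T) ⇒ (a^a)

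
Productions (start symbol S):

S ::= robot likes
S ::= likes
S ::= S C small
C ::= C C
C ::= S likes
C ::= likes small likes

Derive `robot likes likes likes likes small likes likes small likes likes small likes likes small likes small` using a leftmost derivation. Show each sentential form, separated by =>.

S => S C small => robot likes C small => robot likes C C small => robot likes C C C small => robot likes C C C C small => robot likes C C C C C small => robot likes S likes C C C C small => robot likes likes likes C C C C small => robot likes likes likes likes small likes C C C small => robot likes likes likes likes small likes likes small likes C C small => robot likes likes likes likes small likes likes small likes likes small likes C small => robot likes likes likes likes small likes likes small likes likes small likes likes small likes small

S => S C small   [S ::= S C small]
S C small => robot likes C small   [S ::= robot likes]
robot likes C small => robot likes C C small   [C ::= C C]
robot likes C C small => robot likes C C C small   [C ::= C C]
robot likes C C C small => robot likes C C C C small   [C ::= C C]
robot likes C C C C small => robot likes C C C C C small   [C ::= C C]
robot likes C C C C C small => robot likes S likes C C C C small   [C ::= S likes]
robot likes S likes C C C C small => robot likes likes likes C C C C small   [S ::= likes]
robot likes likes likes C C C C small => robot likes likes likes likes small likes C C C small   [C ::= likes small likes]
robot likes likes likes likes small likes C C C small => robot likes likes likes likes small likes likes small likes C C small   [C ::= likes small likes]
robot likes likes likes likes small likes likes small likes C C small => robot likes likes likes likes small likes likes small likes likes small likes C small   [C ::= likes small likes]
robot likes likes likes likes small likes likes small likes likes small likes C small => robot likes likes likes likes small likes likes small likes likes small likes likes small likes small   [C ::= likes small likes]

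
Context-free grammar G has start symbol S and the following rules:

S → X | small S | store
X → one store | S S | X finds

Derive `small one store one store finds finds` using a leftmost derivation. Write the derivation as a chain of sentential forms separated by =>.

S => X => X finds => S S finds => small S S finds => small X S finds => small one store S finds => small one store X finds => small one store X finds finds => small one store one store finds finds

S => X   [S → X]
X => X finds   [X → X finds]
X finds => S S finds   [X → S S]
S S finds => small S S finds   [S → small S]
small S S finds => small X S finds   [S → X]
small X S finds => small one store S finds   [X → one store]
small one store S finds => small one store X finds   [S → X]
small one store X finds => small one store X finds finds   [X → X finds]
small one store X finds finds => small one store one store finds finds   [X → one store]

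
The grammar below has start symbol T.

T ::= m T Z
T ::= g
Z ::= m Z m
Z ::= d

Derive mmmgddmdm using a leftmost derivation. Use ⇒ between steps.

T ⇒ mTZ ⇒ mmTZZ ⇒ mmmTZZZ ⇒ mmmgZZZ ⇒ mmmgdZZ ⇒ mmmgddZ ⇒ mmmgddmZm ⇒ mmmgddmdm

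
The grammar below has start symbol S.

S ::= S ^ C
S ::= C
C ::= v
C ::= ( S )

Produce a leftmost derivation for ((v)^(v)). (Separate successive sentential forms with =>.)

S => C => (S) => (S^C) => (C^C) => ((S)^C) => ((C)^C) => ((v)^C) => ((v)^(S)) => ((v)^(C)) => ((v)^(v))

S => C   [S ::= C]
C => (S)   [C ::= ( S )]
(S) => (S^C)   [S ::= S ^ C]
(S^C) => (C^C)   [S ::= C]
(C^C) => ((S)^C)   [C ::= ( S )]
((S)^C) => ((C)^C)   [S ::= C]
((C)^C) => ((v)^C)   [C ::= v]
((v)^C) => ((v)^(S))   [C ::= ( S )]
((v)^(S)) => ((v)^(C))   [S ::= C]
((v)^(C)) => ((v)^(v))   [C ::= v]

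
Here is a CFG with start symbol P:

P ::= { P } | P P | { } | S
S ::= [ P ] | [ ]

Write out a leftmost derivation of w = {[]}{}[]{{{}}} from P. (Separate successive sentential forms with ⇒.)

P ⇒ PP ⇒ {P}P ⇒ {S}P ⇒ {[]}P ⇒ {[]}PP ⇒ {[]}{}P ⇒ {[]}{}PP ⇒ {[]}{}SP ⇒ {[]}{}[]P ⇒ {[]}{}[]{P} ⇒ {[]}{}[]{{P}} ⇒ {[]}{}[]{{{}}}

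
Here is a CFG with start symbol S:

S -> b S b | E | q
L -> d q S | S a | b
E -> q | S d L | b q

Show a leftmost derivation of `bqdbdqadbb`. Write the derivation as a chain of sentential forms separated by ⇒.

S ⇒ bSb ⇒ bEb ⇒ bSdLb ⇒ bEdLb ⇒ bSdLdLb ⇒ bEdLdLb ⇒ bSdLdLdLb ⇒ bqdLdLdLb ⇒ bqdbdLdLb ⇒ bqdbdSadLb ⇒ bqdbdqadLb ⇒ bqdbdqadbb

S ⇒ bSb   [S -> b S b]
bSb ⇒ bEb   [S -> E]
bEb ⇒ bSdLb   [E -> S d L]
bSdLb ⇒ bEdLb   [S -> E]
bEdLb ⇒ bSdLdLb   [E -> S d L]
bSdLdLb ⇒ bEdLdLb   [S -> E]
bEdLdLb ⇒ bSdLdLdLb   [E -> S d L]
bSdLdLdLb ⇒ bqdLdLdLb   [S -> q]
bqdLdLdLb ⇒ bqdbdLdLb   [L -> b]
bqdbdLdLb ⇒ bqdbdSadLb   [L -> S a]
bqdbdSadLb ⇒ bqdbdqadLb   [S -> q]
bqdbdqadLb ⇒ bqdbdqadbb   [L -> b]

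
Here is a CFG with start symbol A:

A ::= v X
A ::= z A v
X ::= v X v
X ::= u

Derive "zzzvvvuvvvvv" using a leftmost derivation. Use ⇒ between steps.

A⇒zAv⇒zzAvv⇒zzzAvvv⇒zzzvXvvv⇒zzzvvXvvvv⇒zzzvvvXvvvvv⇒zzzvvvuvvvvv

A ⇒ zAv   [A ::= z A v]
zAv ⇒ zzAvv   [A ::= z A v]
zzAvv ⇒ zzzAvvv   [A ::= z A v]
zzzAvvv ⇒ zzzvXvvv   [A ::= v X]
zzzvXvvv ⇒ zzzvvXvvvv   [X ::= v X v]
zzzvvXvvvv ⇒ zzzvvvXvvvvv   [X ::= v X v]
zzzvvvXvvvvv ⇒ zzzvvvuvvvvv   [X ::= u]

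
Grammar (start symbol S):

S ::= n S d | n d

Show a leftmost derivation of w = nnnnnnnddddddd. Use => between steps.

S => nSd   [S ::= n S d]
nSd => nnSdd   [S ::= n S d]
nnSdd => nnnSddd   [S ::= n S d]
nnnSddd => nnnnSdddd   [S ::= n S d]
nnnnSdddd => nnnnnSddddd   [S ::= n S d]
nnnnnSddddd => nnnnnnSdddddd   [S ::= n S d]
nnnnnnSdddddd => nnnnnnnddddddd   [S ::= n d]

S=>nSd=>nnSdd=>nnnSddd=>nnnnSdddd=>nnnnnSddddd=>nnnnnnSdddddd=>nnnnnnnddddddd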